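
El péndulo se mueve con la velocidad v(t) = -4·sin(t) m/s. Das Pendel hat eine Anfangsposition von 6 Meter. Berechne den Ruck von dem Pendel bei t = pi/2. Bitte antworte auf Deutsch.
Wir müssen unsere Gleichung für die Geschwindigkeit v(t) = -4·sin(t) 2-mal ableiten. Mit d/dt von v(t) finden wir a(t) = -4·cos(t). Die Ableitung von der Beschleunigung ergibt den Ruck: j(t) = 4·sin(t). Mit j(t) = 4·sin(t) und Einsetzen von t = pi/2, finden wir j = 4.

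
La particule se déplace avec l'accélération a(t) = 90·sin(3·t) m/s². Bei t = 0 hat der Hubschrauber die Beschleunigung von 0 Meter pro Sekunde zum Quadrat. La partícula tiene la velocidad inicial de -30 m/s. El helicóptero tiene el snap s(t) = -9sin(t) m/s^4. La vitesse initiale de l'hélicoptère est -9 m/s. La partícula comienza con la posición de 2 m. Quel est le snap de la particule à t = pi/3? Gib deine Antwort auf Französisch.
Nous devons dériver notre équation de l'accélération a(t) = 90·sin(3·t) 2 fois. La dérivée de l'accélération donne le jerk: j(t) = 270·cos(3·t). En dérivant le jerk, nous obtenons le snap: s(t) = -810·sin(3·t). En utilisant s(t) = -810·sin(3·t) et en substituant t = pi/3, nous trouvons s = 0.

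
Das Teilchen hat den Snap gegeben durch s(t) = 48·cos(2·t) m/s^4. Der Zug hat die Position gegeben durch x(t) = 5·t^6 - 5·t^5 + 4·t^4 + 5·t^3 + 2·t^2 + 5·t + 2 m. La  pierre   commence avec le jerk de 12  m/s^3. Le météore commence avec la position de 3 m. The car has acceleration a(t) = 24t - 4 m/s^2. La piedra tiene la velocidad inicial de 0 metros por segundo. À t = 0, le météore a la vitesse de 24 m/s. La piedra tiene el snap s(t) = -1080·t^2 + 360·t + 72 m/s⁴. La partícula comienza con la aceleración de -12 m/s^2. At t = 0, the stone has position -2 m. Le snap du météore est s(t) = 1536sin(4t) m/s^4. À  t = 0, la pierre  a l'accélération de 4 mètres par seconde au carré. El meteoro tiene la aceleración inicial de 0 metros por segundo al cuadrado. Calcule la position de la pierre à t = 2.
Nous devons trouver l'intégrale de notre équation du snap s(t) = -1080·t^2 + 360·t + 72 4 fois. En intégrant le snap et en utilisant la condition initiale j(0) = 12, nous obtenons j(t) = -360·t^3 + 180·t^2 + 72·t + 12. La primitive du jerk est l'accélération. En utilisant a(0) = 4, nous obtenons a(t) = -90·t^4 + 60·t^3 + 36·t^2 + 12·t + 4. La primitive de l'accélération, avec v(0) = 0, donne la vitesse: v(t) = t·(-18·t^4 + 15·t^3 + 12·t^2 + 6·t + 4). En prenant ∫v(t)dt et en appliquant x(0) = -2, nous trouvons x(t) = -3·t^6 + 3·t^5 + 3·t^4 + 2·t^3 + 2·t^2 - 2. Nous avons la position x(t) = -3·t^6 + 3·t^5 + 3·t^4 + 2·t^3 + 2·t^2 - 2. En substituant t = 2: x(2) = -26.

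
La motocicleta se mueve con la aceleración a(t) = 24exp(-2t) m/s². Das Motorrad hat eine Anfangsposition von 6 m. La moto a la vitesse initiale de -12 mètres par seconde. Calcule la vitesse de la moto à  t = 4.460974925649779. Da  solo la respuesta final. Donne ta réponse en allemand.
Die Antwort ist -0.00160113391877369.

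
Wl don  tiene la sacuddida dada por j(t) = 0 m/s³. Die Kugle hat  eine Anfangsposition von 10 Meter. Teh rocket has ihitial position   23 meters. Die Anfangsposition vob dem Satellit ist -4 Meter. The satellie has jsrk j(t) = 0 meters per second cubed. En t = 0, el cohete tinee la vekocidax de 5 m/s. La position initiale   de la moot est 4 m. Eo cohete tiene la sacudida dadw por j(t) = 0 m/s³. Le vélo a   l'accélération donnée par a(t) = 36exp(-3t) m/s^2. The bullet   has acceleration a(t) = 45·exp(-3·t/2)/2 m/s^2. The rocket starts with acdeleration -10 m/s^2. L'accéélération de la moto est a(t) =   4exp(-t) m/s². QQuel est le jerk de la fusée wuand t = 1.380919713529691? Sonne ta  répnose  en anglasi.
Using j(t) = 0 and substituting t = 1.380919713529691, we find j = 0.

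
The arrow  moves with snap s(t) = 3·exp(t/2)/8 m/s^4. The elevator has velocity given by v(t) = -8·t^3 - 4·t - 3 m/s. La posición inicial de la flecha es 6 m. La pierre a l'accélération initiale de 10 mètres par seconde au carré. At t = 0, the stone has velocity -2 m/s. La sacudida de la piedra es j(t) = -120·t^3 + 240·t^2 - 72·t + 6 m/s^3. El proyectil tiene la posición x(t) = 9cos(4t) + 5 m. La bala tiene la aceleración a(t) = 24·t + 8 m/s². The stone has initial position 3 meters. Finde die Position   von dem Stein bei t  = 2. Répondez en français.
En partant du jerk j(t) = -120·t^3 + 240·t^2 - 72·t + 6, nous prenons 3 intégrales. En prenant ∫j(t)dt et en appliquant a(0) = 10, nous trouvons a(t) = -30·t^4 + 80·t^3 - 36·t^2 + 6·t + 10. L'intégrale de l'accélération, avec v(0) = -2, donne la vitesse: v(t) = -6·t^5 + 20·t^4 - 12·t^3 + 3·t^2 + 10·t - 2. En prenant ∫v(t)dt et en appliquant x(0) = 3, nous trouvons x(t) = -t^6 + 4·t^5 - 3·t^4 + t^3 + 5·t^2 - 2·t + 3. En utilisant x(t) = -t^6 + 4·t^5 - 3·t^4 + t^3 + 5·t^2 - 2·t + 3 et en substituant t = 2, nous trouvons x = 43.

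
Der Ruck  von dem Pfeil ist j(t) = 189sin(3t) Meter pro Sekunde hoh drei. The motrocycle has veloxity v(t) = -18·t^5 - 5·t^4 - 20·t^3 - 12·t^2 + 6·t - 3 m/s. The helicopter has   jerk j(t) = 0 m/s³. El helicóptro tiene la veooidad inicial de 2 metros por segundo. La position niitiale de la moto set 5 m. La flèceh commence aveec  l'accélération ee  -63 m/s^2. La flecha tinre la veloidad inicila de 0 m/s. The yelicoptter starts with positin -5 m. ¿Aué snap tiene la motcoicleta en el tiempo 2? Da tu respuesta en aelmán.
Ausgehend von der Geschwindigkeit v(t) = -18·t^5 - 5·t^4 - 20·t^3 - 12·t^2 + 6·t - 3, nehmen wir 3 Ableitungen. Mit d/dt von v(t) finden wir a(t) = -90·t^4 - 20·t^3 - 60·t^2 - 24·t + 6. Mit d/dt von a(t) finden wir j(t) = -360·t^3 - 60·t^2 - 120·t - 24. Durch Ableiten von dem Ruck erhalten wir den Snap: s(t) = -1080·t^2 - 120·t - 120. Aus der Gleichung für den Snap s(t) = -1080·t^2 - 120·t - 120, setzen wir t = 2 ein und erhalten s = -4680.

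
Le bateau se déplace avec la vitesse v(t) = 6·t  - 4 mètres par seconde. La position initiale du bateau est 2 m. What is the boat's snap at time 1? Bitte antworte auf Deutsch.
Wir müssen unsere Gleichung für die Geschwindigkeit v(t) = 6·t - 4 3-mal ableiten. Die Ableitung von der Geschwindigkeit ergibt die Beschleunigung: a(t) = 6. Die Ableitung von der Beschleunigung ergibt den Ruck: j(t) = 0. Mit d/dt von j(t) finden wir s(t) = 0. Aus der Gleichung für den Snap s(t) = 0, setzen wir t = 1 ein und erhalten s = 0.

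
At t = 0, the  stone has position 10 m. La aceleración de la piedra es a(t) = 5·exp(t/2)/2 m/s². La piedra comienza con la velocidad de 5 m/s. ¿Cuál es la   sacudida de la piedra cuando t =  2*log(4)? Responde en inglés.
To solve this, we need to take 1 derivative of our acceleration equation a(t) = 5·exp(t/2)/2. The derivative of acceleration gives jerk: j(t) = 5·exp(t/2)/4. Using j(t) = 5·exp(t/2)/4 and substituting t = 2*log(4), we find j = 5.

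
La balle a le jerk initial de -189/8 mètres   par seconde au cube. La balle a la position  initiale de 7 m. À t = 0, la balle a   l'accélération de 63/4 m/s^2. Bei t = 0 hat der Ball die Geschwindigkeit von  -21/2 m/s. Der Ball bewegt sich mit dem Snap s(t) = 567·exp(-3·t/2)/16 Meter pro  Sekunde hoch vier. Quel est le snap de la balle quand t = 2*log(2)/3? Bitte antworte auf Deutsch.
Mit s(t) = 567·exp(-3·t/2)/16 und Einsetzen von t = 2*log(2)/3, finden wir s = 567/32.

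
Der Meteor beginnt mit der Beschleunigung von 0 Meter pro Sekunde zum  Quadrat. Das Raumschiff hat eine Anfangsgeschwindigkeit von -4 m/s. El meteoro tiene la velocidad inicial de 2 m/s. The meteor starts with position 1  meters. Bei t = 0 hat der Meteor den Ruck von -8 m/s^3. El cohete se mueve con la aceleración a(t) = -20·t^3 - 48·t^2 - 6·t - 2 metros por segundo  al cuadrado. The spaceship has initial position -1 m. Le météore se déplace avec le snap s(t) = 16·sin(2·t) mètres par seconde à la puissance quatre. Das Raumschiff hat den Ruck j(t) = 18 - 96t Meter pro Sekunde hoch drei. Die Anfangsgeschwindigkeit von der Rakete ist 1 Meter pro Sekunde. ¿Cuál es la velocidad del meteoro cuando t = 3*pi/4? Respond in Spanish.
Necesitamos integrar nuestra ecuación del snap s(t) = 16·sin(2·t) 3 veces. Integrando el snap y usando la condición inicial j(0) = -8, obtenemos j(t) = -8·cos(2·t). La integral de la sacudida, con a(0) = 0, da la aceleración: a(t) = -4·sin(2·t). La integral de la aceleración es la velocidad. Usando v(0) = 2, obtenemos v(t) = 2·cos(2·t). De la ecuación de la velocidad v(t) = 2·cos(2·t), sustituimos t = 3*pi/4 para obtener v = 0.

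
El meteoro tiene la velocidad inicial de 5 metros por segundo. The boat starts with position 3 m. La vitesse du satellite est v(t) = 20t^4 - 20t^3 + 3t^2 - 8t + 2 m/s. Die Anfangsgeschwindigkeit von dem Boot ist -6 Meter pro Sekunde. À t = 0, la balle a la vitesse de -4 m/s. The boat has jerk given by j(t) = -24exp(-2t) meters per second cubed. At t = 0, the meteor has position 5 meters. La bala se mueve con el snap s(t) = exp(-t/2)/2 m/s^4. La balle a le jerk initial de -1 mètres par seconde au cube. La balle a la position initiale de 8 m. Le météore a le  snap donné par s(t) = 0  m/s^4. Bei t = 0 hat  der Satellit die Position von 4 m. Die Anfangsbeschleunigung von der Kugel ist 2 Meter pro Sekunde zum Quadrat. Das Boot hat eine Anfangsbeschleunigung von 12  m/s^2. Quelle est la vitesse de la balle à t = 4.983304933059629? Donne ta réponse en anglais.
We need to integrate our snap equation s(t) = exp(-t/2)/2 3 times. Finding the antiderivative of s(t) and using j(0) = -1: j(t) = -exp(-t/2). Integrating jerk and using the initial condition a(0) = 2, we get a(t) = 2·exp(-t/2). The antiderivative of acceleration, with v(0) = -4, gives velocity: v(t) = -4·exp(-t/2). From the given velocity equation v(t) = -4·exp(-t/2), we substitute t = 4.983304933059629 to get v = -0.331092295067846.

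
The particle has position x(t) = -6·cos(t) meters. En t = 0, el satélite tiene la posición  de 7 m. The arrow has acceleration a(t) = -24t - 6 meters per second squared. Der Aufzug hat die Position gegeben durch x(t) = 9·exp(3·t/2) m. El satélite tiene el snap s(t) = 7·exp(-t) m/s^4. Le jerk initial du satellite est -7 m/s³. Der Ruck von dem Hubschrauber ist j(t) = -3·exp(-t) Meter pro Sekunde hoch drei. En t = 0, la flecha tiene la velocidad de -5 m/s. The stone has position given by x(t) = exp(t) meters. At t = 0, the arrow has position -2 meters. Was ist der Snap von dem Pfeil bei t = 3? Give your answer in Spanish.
Para resolver esto, necesitamos tomar 2 derivadas de nuestra ecuación de la aceleración a(t) = -24·t - 6. La derivada de la aceleración da la sacudida: j(t) = -24. La derivada de la sacudida da el snap: s(t) = 0. Usando s(t) = 0 y sustituyendo t = 3, encontramos s = 0.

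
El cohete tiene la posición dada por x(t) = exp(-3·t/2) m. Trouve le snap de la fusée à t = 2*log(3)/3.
Nous devons dériver notre équation de la position x(t) = exp(-3·t/2) 4 fois. La dérivée de la position donne la vitesse: v(t) = -3·exp(-3·t/2)/2. La dérivée de la vitesse donne l'accélération: a(t) = 9·exp(-3·t/2)/4. En dérivant l'accélération, nous obtenons le jerk: j(t) = -27·exp(-3·t/2)/8. La dérivée du jerk donne le snap: s(t) = 81·exp(-3·t/2)/16. De l'équation du snap s(t) = 81·exp(-3·t/2)/16, nous substituons t = 2*log(3)/3 pour obtenir s = 27/16.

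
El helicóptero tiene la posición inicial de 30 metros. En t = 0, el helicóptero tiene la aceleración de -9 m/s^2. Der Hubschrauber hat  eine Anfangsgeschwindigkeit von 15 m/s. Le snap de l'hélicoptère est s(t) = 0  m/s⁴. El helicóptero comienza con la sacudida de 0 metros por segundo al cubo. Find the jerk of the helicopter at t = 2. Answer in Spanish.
Debemos encontrar la antiderivada de nuestra ecuación del snap s(t) = 0 1 vez. La antiderivada del snap, con j(0) = 0, da la sacudida: j(t) = 0. De la ecuación de la sacudida j(t) = 0, sustituimos t = 2 para obtener j = 0.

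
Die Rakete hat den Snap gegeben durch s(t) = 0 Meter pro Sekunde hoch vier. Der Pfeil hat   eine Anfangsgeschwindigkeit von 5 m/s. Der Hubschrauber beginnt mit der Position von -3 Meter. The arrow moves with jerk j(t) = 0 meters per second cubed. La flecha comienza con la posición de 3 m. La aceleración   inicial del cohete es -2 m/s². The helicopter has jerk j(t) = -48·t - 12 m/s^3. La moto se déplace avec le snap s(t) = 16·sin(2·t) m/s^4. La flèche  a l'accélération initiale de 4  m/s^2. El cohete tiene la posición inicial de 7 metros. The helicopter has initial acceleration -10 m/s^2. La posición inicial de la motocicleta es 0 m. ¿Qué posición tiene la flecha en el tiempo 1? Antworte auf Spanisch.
Partiendo de la sacudida j(t) = 0, tomamos 3 antiderivadas. La integral de la sacudida, con a(0) = 4, da la aceleración: a(t) = 4. Integrando la aceleración y usando la condición inicial v(0) = 5, obtenemos v(t) = 4·t + 5. La integral de la velocidad es la posición. Usando x(0) = 3, obtenemos x(t) = 2·t^2 + 5·t + 3. Usando x(t) = 2·t^2 + 5·t + 3 y sustituyendo t = 1, encontramos x = 10.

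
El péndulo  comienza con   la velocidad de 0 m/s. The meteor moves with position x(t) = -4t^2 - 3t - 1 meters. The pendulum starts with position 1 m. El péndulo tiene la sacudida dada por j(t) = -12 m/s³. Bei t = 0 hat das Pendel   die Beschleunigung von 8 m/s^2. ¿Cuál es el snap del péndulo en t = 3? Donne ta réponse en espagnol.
Partiendo de la sacudida j(t) = -12, tomamos 1 derivada. Derivando la sacudida, obtenemos el snap: s(t) = 0. De la ecuación del snap s(t) = 0, sustituimos t = 3 para obtener s = 0.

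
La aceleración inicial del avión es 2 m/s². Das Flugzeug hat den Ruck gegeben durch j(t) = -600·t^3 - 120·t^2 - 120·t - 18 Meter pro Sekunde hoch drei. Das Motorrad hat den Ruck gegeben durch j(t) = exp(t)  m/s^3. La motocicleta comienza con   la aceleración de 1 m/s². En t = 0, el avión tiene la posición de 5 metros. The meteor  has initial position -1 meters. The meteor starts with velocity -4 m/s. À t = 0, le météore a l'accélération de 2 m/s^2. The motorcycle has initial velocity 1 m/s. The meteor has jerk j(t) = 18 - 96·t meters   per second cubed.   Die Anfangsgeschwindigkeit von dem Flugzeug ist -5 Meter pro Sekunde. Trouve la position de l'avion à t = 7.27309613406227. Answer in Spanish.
Partiendo de la sacudida j(t) = -600·t^3 - 120·t^2 - 120·t - 18, tomamos 3 antiderivadas. Integrando la sacudida y usando la condición inicial a(0) = 2, obtenemos a(t) = -150·t^4 - 40·t^3 - 60·t^2 - 18·t + 2. La antiderivada de la aceleración, con v(0) = -5, da la velocidad: v(t) = -30·t^5 - 10·t^4 - 20·t^3 - 9·t^2 + 2·t - 5. La integral de la velocidad, con x(0) = 5, da la posición: x(t) = -5·t^6 - 2·t^5 - 5·t^4 - 3·t^3 + t^2 - 5·t + 5. Tenemos la posición x(t) = -5·t^6 - 2·t^5 - 5·t^4 - 3·t^3 + t^2 - 5·t + 5. Sustituyendo t = 7.27309613406227: x(7.27309613406227) = -795919.084118212.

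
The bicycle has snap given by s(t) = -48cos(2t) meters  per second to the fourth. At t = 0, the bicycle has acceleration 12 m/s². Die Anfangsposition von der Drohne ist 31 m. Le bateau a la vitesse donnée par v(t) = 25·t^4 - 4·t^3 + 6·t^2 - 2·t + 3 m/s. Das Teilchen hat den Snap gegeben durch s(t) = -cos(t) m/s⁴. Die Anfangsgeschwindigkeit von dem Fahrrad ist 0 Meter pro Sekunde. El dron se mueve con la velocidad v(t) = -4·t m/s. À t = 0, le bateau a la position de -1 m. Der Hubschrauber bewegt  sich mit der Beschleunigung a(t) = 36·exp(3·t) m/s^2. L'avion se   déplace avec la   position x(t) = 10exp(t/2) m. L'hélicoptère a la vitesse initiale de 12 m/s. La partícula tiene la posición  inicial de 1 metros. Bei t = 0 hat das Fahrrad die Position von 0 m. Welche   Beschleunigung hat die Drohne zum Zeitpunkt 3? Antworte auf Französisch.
En partant de la vitesse v(t) = -4·t, nous prenons 1 dérivée. En prenant d/dt de v(t), nous trouvons a(t) = -4. De l'équation de l'accélération a(t) = -4, nous substituons t = 3 pour obtenir a = -4.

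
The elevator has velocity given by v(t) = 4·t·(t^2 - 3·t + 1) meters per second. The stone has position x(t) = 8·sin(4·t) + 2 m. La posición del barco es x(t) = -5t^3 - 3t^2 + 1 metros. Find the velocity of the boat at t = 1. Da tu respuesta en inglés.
We must differentiate our position equation x(t) = -5·t^3 - 3·t^2 + 1 1 time. The derivative of position gives velocity: v(t) = -15·t^2 - 6·t. We have velocity v(t) = -15·t^2 - 6·t. Substituting t = 1: v(1) = -21.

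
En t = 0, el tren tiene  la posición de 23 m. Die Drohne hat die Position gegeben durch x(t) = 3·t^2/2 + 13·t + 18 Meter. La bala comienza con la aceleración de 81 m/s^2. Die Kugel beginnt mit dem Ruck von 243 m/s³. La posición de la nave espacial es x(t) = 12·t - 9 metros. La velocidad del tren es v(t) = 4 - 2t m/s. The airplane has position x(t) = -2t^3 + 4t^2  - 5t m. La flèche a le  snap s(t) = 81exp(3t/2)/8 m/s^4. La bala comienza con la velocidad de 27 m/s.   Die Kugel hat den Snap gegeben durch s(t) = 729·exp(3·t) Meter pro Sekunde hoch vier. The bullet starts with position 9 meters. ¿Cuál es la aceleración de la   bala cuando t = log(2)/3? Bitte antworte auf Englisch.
We need to integrate our snap equation s(t) = 729·exp(3·t) 2 times. The antiderivative of snap, with j(0) = 243, gives jerk: j(t) = 243·exp(3·t). The antiderivative of jerk, with a(0) = 81, gives acceleration: a(t) = 81·exp(3·t). We have acceleration a(t) = 81·exp(3·t). Substituting t = log(2)/3: a(log(2)/3) = 162.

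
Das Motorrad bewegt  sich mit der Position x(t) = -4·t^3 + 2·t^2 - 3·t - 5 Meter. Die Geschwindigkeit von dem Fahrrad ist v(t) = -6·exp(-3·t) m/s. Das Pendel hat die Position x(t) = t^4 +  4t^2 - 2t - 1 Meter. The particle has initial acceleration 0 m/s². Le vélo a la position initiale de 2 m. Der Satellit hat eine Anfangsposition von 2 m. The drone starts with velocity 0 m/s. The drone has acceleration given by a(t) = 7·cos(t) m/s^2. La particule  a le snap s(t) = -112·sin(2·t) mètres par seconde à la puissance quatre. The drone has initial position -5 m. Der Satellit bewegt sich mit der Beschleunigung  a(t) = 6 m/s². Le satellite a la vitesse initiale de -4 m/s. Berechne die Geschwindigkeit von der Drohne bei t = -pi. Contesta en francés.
Nous devons intégrer notre équation de l'accélération a(t) = 7·cos(t) 1 fois. L'intégrale de l'accélération est la vitesse. En utilisant v(0) = 0, nous obtenons v(t) = 7·sin(t). Nous avons la vitesse v(t) = 7·sin(t). En substituant t = -pi: v(-pi) = 0.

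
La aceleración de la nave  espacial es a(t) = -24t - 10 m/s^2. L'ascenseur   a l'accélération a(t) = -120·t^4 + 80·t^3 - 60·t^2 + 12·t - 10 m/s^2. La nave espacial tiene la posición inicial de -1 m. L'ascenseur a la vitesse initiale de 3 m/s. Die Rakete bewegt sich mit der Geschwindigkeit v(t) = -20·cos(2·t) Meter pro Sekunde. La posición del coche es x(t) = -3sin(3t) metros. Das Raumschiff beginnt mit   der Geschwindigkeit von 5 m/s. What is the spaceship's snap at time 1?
To solve this, we need to take 2 derivatives of our acceleration equation a(t) = -24·t - 10. Taking d/dt of a(t), we find j(t) = -24. The derivative of jerk gives snap: s(t) = 0. Using s(t) = 0 and substituting t = 1, we find s = 0.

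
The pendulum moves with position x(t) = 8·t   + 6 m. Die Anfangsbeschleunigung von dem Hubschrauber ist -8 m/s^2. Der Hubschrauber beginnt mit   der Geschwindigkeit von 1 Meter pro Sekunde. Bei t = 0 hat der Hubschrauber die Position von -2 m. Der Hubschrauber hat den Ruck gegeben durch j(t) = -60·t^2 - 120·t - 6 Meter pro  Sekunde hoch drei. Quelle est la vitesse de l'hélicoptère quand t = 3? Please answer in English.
We must find the antiderivative of our jerk equation j(t) = -60·t^2 - 120·t - 6 2 times. The integral of jerk is acceleration. Using a(0) = -8, we get a(t) = -20·t^3 - 60·t^2 - 6·t - 8. The antiderivative of acceleration is velocity. Using v(0) = 1, we get v(t) = -5·t^4 - 20·t^3 - 3·t^2 - 8·t + 1. From the given velocity equation v(t) = -5·t^4 - 20·t^3 - 3·t^2 - 8·t + 1, we substitute t = 3 to get v = -995.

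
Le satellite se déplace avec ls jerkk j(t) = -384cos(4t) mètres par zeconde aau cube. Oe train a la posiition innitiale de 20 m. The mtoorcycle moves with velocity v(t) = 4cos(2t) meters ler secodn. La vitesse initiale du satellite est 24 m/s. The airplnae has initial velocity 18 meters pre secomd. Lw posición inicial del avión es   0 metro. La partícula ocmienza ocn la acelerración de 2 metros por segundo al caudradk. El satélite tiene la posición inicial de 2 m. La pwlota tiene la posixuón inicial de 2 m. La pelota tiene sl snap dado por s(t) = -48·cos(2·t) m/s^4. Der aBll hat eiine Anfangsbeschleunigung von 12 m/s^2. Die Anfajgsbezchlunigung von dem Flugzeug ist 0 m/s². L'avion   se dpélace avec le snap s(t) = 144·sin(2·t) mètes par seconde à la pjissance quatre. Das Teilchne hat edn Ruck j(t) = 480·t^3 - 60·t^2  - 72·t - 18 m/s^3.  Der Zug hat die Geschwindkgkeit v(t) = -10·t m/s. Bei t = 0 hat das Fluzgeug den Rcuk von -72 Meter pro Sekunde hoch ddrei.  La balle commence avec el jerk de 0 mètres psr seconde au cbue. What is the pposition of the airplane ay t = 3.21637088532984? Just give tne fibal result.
The answer is 1.34099605535405.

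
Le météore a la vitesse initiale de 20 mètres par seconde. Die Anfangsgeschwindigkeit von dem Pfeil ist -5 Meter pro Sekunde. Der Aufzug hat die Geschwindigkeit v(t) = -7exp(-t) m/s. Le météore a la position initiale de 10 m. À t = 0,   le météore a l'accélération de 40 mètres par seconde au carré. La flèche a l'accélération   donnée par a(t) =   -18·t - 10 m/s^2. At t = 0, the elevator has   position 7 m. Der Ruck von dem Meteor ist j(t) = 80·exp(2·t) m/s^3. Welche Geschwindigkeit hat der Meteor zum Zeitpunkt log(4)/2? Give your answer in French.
Nous devons trouver la primitive de notre équation du jerk j(t) = 80·exp(2·t) 2 fois. L'intégrale du jerk, avec a(0) = 40, donne l'accélération: a(t) = 40·exp(2·t). En prenant ∫a(t)dt et en appliquant v(0) = 20, nous trouvons v(t) = 20·exp(2·t). Nous avons la vitesse v(t) = 20·exp(2·t). En substituant t = log(4)/2: v(log(4)/2) = 80.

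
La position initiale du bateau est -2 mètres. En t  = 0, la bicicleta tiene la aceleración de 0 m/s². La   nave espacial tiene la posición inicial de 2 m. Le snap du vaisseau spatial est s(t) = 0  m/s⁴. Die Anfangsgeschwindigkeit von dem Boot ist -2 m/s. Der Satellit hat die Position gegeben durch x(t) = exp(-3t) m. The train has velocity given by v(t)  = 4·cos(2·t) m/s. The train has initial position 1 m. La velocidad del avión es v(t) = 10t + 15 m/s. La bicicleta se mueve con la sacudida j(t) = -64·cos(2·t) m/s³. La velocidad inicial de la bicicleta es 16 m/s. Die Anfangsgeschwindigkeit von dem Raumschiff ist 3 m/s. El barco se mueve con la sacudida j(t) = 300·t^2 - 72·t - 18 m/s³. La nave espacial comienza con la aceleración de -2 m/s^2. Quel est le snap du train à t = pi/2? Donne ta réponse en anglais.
To solve this, we need to take 3 derivatives of our velocity equation v(t) = 4·cos(2·t). The derivative of velocity gives acceleration: a(t) = -8·sin(2·t). The derivative of acceleration gives jerk: j(t) = -16·cos(2·t). The derivative of jerk gives snap: s(t) = 32·sin(2·t). We have snap s(t) = 32·sin(2·t). Substituting t = pi/2: s(pi/2) = 0.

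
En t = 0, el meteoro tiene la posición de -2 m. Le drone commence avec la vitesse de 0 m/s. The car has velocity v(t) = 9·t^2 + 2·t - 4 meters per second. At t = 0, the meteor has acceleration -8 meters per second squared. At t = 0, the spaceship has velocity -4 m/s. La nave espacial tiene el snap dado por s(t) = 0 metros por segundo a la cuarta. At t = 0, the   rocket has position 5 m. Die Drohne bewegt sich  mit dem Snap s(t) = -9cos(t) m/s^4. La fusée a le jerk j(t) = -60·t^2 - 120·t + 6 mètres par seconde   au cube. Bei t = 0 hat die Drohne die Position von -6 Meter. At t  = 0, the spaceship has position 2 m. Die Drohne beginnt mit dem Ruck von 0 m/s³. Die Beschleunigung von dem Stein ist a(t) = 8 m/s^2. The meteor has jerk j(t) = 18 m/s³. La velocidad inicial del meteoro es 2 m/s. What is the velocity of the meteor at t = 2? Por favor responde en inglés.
We need to integrate our jerk equation j(t) = 18 2 times. Finding the integral of j(t) and using a(0) = -8: a(t) = 18·t - 8. Taking ∫a(t)dt and applying v(0) = 2, we find v(t) = 9·t^2 - 8·t + 2. We have velocity v(t) = 9·t^2 - 8·t + 2. Substituting t = 2: v(2) = 22.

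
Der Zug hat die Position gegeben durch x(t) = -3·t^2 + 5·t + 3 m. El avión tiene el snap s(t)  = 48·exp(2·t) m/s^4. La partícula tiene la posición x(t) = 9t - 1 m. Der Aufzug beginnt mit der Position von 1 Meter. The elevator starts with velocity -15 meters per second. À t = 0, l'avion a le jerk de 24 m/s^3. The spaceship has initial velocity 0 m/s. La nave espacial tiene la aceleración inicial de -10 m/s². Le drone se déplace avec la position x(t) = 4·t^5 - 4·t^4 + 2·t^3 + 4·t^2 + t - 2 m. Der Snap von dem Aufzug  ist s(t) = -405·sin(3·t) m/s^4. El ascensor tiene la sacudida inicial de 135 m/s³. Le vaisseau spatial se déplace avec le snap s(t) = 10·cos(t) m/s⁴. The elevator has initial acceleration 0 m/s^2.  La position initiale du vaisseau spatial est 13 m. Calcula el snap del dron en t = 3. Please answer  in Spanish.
Para resolver esto, necesitamos tomar 4 derivadas de nuestra ecuación de la posición x(t) = 4·t^5 - 4·t^4 + 2·t^3 + 4·t^2 + t - 2. Tomando d/dt de x(t), encontramos v(t) = 20·t^4 - 16·t^3 + 6·t^2 + 8·t + 1. Tomando d/dt de v(t), encontramos a(t) = 80·t^3 - 48·t^2 + 12·t + 8. La derivada de la aceleración da la sacudida: j(t) = 240·t^2 - 96·t + 12. Derivando la sacudida, obtenemos el snap: s(t) = 480·t - 96. Usando s(t) = 480·t - 96 y sustituyendo t = 3, encontramos s = 1344.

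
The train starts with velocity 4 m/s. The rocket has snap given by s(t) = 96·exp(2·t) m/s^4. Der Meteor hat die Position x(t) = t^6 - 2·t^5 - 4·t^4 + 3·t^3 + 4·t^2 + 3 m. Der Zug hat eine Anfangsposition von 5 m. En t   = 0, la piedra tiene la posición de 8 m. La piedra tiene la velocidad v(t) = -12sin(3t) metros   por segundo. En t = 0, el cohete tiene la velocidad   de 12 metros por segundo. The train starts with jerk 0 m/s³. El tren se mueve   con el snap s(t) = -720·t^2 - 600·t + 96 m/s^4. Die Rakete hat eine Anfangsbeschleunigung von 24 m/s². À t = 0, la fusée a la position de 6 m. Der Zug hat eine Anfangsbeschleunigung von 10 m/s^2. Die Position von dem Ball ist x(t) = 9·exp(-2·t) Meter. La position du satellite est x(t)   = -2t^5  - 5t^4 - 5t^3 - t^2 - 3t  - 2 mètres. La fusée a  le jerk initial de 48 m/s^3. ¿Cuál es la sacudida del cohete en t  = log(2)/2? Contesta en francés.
Nous devons intégrer notre équation du snap s(t) = 96·exp(2·t) 1 fois. La primitive du snap, avec j(0) = 48, donne le jerk: j(t) = 48·exp(2·t). Nous avons le jerk j(t) = 48·exp(2·t). En substituant t = log(2)/2: j(log(2)/2) = 96.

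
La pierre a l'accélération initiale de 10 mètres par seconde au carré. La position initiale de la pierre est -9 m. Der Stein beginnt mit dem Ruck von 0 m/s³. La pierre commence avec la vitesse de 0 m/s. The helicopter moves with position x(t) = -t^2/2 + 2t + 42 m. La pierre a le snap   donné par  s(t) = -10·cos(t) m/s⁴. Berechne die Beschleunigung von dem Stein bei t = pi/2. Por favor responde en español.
Partiendo del snap s(t) = -10·cos(t), tomamos 2 antiderivadas. Integrando el snap y usando la condición inicial j(0) = 0, obtenemos j(t) = -10·sin(t). Tomando ∫j(t)dt y aplicando a(0) = 10, encontramos a(t) = 10·cos(t). Tenemos la aceleración a(t) = 10·cos(t). Sustituyendo t = pi/2: a(pi/2) = 0.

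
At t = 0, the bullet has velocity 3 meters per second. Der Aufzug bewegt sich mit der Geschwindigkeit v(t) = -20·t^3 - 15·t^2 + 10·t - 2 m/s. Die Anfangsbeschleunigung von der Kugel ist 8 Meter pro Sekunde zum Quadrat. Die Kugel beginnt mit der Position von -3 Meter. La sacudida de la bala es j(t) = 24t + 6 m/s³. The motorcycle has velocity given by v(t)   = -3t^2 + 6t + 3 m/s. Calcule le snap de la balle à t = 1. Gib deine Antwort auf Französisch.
En partant du jerk j(t) = 24·t + 6, nous prenons 1 dérivée. La dérivée du jerk donne le snap: s(t) = 24. De l'équation du snap s(t) = 24, nous substituons t = 1 pour obtenir s = 24.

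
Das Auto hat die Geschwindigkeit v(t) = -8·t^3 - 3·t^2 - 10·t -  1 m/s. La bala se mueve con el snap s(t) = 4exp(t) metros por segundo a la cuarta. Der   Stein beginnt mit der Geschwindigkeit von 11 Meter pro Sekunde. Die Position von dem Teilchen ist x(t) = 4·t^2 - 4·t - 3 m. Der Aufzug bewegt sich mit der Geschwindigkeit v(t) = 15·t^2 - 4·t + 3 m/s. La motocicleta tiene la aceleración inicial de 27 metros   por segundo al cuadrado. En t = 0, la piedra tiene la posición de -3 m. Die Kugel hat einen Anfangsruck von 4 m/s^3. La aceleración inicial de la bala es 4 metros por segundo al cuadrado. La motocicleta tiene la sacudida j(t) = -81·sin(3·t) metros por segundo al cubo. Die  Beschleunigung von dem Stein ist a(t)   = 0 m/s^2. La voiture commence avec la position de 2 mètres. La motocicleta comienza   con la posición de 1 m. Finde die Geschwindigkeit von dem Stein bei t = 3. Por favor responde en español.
Partiendo de la aceleración a(t) = 0, tomamos 1 integral. La integral de la aceleración, con v(0) = 11, da la velocidad: v(t) = 11. De la ecuación de la velocidad v(t) = 11, sustituimos t = 3 para obtener v = 11.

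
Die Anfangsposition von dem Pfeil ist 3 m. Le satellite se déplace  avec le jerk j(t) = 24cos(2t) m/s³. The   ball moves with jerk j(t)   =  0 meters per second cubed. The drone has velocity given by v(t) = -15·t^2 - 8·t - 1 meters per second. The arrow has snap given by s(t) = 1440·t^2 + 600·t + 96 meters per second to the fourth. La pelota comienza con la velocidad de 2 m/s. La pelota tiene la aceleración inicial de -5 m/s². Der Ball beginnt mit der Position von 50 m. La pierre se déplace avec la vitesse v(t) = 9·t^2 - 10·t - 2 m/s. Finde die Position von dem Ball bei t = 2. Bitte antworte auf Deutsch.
Wir müssen das Integral unserer Gleichung für den Ruck j(t) = 0 3-mal finden. Die Stammfunktion von dem Ruck ist die Beschleunigung. Mit a(0) = -5 erhalten wir a(t) = -5. Das Integral von der Beschleunigung ist die Geschwindigkeit. Mit v(0) = 2 erhalten wir v(t) = 2 - 5·t. Durch Integration von der Geschwindigkeit und Verwendung der Anfangsbedingung x(0) = 50, erhalten wir x(t) = -5·t^2/2 + 2·t + 50. Mit x(t) = -5·t^2/2 + 2·t + 50 und Einsetzen von t = 2, finden wir x = 44.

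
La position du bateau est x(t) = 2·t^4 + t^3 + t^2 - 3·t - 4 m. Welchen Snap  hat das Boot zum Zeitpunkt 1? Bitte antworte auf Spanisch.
Debemos derivar nuestra ecuación de la posición x(t) = 2·t^4 + t^3 + t^2 - 3·t - 4 4 veces. Derivando la posición, obtenemos la velocidad: v(t) = 8·t^3 + 3·t^2 + 2·t - 3. Tomando d/dt de v(t), encontramos a(t) = 24·t^2 + 6·t + 2. La derivada de la aceleración da la sacudida: j(t) = 48·t + 6. La derivada de la sacudida da el snap: s(t) = 48. Usando s(t) = 48 y sustituyendo t = 1, encontramos s = 48.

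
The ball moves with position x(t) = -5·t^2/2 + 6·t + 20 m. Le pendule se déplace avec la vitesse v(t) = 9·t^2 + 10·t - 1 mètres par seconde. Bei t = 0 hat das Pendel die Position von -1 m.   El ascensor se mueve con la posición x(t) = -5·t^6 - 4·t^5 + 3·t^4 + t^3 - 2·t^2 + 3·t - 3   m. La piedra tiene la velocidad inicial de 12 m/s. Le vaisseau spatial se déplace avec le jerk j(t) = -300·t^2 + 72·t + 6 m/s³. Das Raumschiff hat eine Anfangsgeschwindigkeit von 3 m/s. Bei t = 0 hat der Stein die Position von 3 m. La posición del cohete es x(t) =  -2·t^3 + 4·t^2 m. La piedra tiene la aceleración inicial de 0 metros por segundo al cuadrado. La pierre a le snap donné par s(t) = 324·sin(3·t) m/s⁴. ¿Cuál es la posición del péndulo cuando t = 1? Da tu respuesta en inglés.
We need to integrate our velocity equation v(t) = 9·t^2 + 10·t - 1 1 time. Taking ∫v(t)dt and applying x(0) = -1, we find x(t) = 3·t^3 + 5·t^2 - t - 1. From the given position equation x(t) = 3·t^3 + 5·t^2 - t - 1, we substitute t = 1 to get x = 6.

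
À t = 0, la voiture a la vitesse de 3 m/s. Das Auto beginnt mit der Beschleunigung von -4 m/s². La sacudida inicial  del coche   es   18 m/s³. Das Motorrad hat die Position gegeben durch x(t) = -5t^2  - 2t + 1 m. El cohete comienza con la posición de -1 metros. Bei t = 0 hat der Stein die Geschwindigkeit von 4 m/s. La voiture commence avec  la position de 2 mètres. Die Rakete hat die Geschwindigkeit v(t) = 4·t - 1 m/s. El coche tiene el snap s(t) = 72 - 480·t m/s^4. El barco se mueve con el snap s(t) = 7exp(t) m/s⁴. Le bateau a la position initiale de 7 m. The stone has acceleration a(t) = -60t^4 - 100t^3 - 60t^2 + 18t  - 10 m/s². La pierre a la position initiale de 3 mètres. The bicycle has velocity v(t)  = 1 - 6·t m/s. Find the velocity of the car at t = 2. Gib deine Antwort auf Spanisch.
Necesitamos integrar nuestra ecuación del snap s(t) = 72 - 480·t 3 veces. La antiderivada del snap, con j(0) = 18, da la sacudida: j(t) = -240·t^2 + 72·t + 18. La antiderivada de la sacudida es la aceleración. Usando a(0) = -4, obtenemos a(t) = -80·t^3 + 36·t^2 + 18·t - 4. La integral de la aceleración, con v(0) = 3, da la velocidad: v(t) = -20·t^4 + 12·t^3 + 9·t^2 - 4·t + 3. De la ecuación de la velocidad v(t) = -20·t^4 + 12·t^3 + 9·t^2 - 4·t + 3, sustituimos t = 2 para obtener v = -193.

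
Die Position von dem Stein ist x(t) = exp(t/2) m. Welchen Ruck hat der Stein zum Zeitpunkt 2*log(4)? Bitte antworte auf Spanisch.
Debemos derivar nuestra ecuación de la posición x(t) = exp(t/2) 3 veces. Derivando la posición, obtenemos la velocidad: v(t) = exp(t/2)/2. Tomando d/dt de v(t), encontramos a(t) = exp(t/2)/4. Derivando la aceleración, obtenemos la sacudida: j(t) = exp(t/2)/8. Tenemos la sacudida j(t) = exp(t/2)/8. Sustituyendo t = 2*log(4): j(2*log(4)) = 1/2.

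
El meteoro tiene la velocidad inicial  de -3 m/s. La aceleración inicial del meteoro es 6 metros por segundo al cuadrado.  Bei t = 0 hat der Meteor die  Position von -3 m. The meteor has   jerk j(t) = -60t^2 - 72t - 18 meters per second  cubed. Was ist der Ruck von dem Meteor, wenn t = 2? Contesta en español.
Usando j(t) = -60·t^2 - 72·t - 18 y sustituyendo t = 2, encontramos j = -402.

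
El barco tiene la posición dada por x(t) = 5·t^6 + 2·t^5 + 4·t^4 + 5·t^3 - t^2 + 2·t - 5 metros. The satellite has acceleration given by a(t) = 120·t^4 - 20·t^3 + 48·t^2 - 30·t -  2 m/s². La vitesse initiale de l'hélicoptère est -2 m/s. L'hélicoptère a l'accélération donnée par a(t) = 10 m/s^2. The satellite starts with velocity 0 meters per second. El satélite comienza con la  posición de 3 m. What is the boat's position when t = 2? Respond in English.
From the given position equation x(t) = 5·t^6 + 2·t^5 + 4·t^4 + 5·t^3 - t^2 + 2·t - 5, we substitute t = 2 to get x = 483.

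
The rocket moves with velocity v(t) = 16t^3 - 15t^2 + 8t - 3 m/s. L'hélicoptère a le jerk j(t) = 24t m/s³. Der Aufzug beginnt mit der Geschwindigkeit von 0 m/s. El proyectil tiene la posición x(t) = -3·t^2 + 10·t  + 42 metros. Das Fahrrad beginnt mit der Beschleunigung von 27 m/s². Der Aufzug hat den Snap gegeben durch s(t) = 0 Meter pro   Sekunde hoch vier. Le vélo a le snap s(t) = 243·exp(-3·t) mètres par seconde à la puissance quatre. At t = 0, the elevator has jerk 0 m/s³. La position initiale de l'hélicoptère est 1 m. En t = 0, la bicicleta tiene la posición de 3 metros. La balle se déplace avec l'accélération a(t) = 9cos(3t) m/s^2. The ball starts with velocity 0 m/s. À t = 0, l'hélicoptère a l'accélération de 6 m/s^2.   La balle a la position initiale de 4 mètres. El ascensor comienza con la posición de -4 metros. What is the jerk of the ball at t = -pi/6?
To solve this, we need to take 1 derivative of our acceleration equation a(t) = 9·cos(3·t). Differentiating acceleration, we get jerk: j(t) = -27·sin(3·t). From the given jerk equation j(t) = -27·sin(3·t), we substitute t = -pi/6 to get j = 27.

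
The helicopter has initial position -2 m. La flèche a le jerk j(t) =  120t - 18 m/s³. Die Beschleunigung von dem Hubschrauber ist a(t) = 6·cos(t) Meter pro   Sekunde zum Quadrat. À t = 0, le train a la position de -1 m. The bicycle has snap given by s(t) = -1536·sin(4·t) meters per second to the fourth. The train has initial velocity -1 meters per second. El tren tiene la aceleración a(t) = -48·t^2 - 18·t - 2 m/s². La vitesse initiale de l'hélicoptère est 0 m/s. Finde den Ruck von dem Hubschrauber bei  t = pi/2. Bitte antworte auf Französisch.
Nous devons dériver notre équation de l'accélération a(t) = 6·cos(t) 1 fois. La dérivée de l'accélération donne le jerk: j(t) = -6·sin(t). Nous avons le jerk j(t) = -6·sin(t). En substituant t = pi/2: j(pi/2) = -6.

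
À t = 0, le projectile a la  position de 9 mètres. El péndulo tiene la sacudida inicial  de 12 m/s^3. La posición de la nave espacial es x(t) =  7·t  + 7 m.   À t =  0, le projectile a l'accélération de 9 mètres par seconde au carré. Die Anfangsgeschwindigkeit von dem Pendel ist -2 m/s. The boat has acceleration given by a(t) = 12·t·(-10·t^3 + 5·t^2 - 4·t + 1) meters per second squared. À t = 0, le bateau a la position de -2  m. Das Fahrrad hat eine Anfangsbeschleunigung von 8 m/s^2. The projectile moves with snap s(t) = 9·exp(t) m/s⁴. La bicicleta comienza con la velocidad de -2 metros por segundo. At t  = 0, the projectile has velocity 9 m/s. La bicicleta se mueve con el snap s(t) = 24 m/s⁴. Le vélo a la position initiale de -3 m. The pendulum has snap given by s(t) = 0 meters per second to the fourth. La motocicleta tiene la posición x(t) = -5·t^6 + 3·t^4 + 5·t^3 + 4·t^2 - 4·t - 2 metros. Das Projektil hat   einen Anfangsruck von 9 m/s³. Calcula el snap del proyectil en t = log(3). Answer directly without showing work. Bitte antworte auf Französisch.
s(log(3)) = 27.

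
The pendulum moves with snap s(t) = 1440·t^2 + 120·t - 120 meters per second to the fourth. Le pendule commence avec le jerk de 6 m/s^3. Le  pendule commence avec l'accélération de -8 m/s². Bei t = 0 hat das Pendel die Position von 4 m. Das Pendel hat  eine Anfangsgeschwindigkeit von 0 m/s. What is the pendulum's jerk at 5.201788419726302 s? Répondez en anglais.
Starting from snap s(t) = 1440·t^2 + 120·t - 120, we take 1 antiderivative. The antiderivative of snap is jerk. Using j(0) = 6, we get j(t) = 480·t^3 + 60·t^2 - 120·t + 6. From the given jerk equation j(t) = 480·t^3 + 60·t^2 - 120·t + 6, we substitute t = 5.201788419726302 to get j = 68566.8022800863.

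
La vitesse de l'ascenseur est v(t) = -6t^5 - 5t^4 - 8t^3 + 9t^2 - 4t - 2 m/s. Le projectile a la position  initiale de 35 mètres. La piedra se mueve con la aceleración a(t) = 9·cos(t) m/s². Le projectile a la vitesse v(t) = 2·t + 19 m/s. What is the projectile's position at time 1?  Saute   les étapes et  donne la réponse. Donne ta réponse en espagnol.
x(1) = 55.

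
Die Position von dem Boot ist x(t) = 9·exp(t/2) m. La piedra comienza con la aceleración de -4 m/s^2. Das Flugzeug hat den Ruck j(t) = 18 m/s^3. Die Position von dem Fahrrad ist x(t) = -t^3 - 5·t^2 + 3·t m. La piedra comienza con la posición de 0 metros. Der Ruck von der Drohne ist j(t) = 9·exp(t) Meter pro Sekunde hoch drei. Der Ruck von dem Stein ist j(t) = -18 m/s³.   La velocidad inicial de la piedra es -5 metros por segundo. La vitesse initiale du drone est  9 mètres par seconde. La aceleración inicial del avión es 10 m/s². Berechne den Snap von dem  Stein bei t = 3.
Ausgehend von dem Ruck j(t) = -18, nehmen wir 1 Ableitung. Mit d/dt von j(t) finden wir s(t) = 0. Wir haben den Snap s(t) = 0. Durch Einsetzen von t = 3: s(3) = 0.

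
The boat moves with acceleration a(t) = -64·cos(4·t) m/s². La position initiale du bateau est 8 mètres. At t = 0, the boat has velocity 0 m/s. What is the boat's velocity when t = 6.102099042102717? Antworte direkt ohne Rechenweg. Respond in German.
Bei t = 6.102099042102717, v = 10.6023212558797.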